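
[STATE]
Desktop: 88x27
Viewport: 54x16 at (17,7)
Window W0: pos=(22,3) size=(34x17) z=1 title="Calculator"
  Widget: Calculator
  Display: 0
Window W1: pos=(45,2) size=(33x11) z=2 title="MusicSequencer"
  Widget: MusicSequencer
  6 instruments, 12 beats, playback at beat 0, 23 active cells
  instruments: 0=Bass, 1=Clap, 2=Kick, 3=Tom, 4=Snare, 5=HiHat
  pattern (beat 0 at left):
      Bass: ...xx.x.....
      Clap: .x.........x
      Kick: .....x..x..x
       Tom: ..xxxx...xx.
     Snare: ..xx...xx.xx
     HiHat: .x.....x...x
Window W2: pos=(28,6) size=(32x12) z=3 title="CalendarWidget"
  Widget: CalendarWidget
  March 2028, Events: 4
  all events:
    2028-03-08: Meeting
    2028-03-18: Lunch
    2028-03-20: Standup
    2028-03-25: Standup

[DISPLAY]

     ┃┌───┬┃ CalendarWidget               ┃···█       
     ┃│ 7 │┠──────────────────────────────┨█··█       
     ┃├───┼┃          March 2028          ┃·██·       
     ┃│ 4 │┃Mo Tu We Th Fr Sa Su          ┃█·██       
     ┃├───┼┃       1  2  3  4  5          ┃···█       
     ┃│ 1 │┃ 6  7  8*  9 10 11 12         ┃━━━━━━━━━━━
     ┃├───┼┃13 14 15 16 17 18* 19         ┃           
     ┃│ 0 │┃20* 21 22 23 24 25* 26        ┃           
     ┃├───┼┃27 28 29 30 31                ┃           
     ┃│ C │┃                              ┃           
     ┃└───┴┗━━━━━━━━━━━━━━━━━━━━━━━━━━━━━━┛           
     ┃                                ┃               
     ┗━━━━━━━━━━━━━━━━━━━━━━━━━━━━━━━━┛               
                                                      
                                                      
                                                      


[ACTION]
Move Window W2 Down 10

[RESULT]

     ┃┌───┬───┬───┬───┐     ┃  Clap·█·········█       
     ┃│ 7 │ 8 │ 9 │ ÷ │     ┃  Kick·····█··█··█       
     ┃├───┼───┼───┼───┤     ┃   Tom··████···██·       
     ┃│ 4 │ 5 │ 6 │ × │     ┃ Snare··██···██·██       
     ┃├───┼───┼───┼───┤     ┃ HiHat·█·····█···█       
     ┃│ 1 │ 2 │ 3 │ - │     ┗━━━━━━━━━━━━━━━━━━━━━━━━━
     ┃├───┼───┼───┼───┤               ┃               
     ┃│ 0 │ . │ = │ + │               ┃               
     ┃├───┼┏━━━━━━━━━━━━━━━━━━━━━━━━━━━━━━┓           
     ┃│ C │┃ CalendarWidget               ┃           
     ┃└───┴┠──────────────────────────────┨           
     ┃     ┃          March 2028          ┃           
     ┗━━━━━┃Mo Tu We Th Fr Sa Su          ┃           
           ┃       1  2  3  4  5          ┃           
           ┃ 6  7  8*  9 10 11 12         ┃           
           ┃13 14 15 16 17 18* 19         ┃           


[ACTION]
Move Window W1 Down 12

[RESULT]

     ┃┌───┬───┬───┬───┐               ┃               
     ┃│ 7 │ 8 │ 9 │ ÷ │               ┃               
     ┃├───┼───┼───┼───┤               ┃               
     ┃│ 4 │ 5 │ 6 │ × │               ┃               
     ┃├───┼───┼───┼───┤               ┃               
     ┃│ 1 │ 2 │ 3 │ - │               ┃               
     ┃├───┼───┼───┼───┤               ┃               
     ┃│ 0 │ . │ = │ + │     ┏━━━━━━━━━━━━━━━━━━━━━━━━━
     ┃├───┼┏━━━━━━━━━━━━━━━━━━━━━━━━━━━━━━┓r          
     ┃│ C │┃ CalendarWidget               ┃───────────
     ┃└───┴┠──────────────────────────────┨8901       
     ┃     ┃          March 2028          ┃····       
     ┗━━━━━┃Mo Tu We Th Fr Sa Su          ┃···█       
           ┃       1  2  3  4  5          ┃█··█       
           ┃ 6  7  8*  9 10 11 12         ┃·██·       
           ┃13 14 15 16 17 18* 19         ┃█·██       


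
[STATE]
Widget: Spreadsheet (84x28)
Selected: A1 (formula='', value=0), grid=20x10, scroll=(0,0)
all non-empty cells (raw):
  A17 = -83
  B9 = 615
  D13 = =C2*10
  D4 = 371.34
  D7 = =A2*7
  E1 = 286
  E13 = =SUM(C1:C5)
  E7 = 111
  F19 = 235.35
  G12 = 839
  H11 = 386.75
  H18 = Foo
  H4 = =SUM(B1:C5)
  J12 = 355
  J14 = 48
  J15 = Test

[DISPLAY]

A1:                                                                                 
       A       B       C       D       E       F       G       H       I       J    
------------------------------------------------------------------------------------
  1      [0]       0       0       0     286       0       0       0       0       0
  2        0       0       0       0       0       0       0       0       0       0
  3        0       0       0       0       0       0       0       0       0       0
  4        0       0       0  371.34       0       0       0       0       0       0
  5        0       0       0       0       0       0       0       0       0       0
  6        0       0       0       0       0       0       0       0       0       0
  7        0       0       0       0     111       0       0       0       0       0
  8        0       0       0       0       0       0       0       0       0       0
  9        0     615       0       0       0       0       0       0       0       0
 10        0       0       0       0       0       0       0       0       0       0
 11        0       0       0       0       0       0       0  386.75       0       0
 12        0       0       0       0       0       0     839       0       0     355
 13        0       0       0       0       0       0       0       0       0       0
 14        0       0       0       0       0       0       0       0       0      48
 15        0       0       0       0       0       0       0       0       0Test    
 16        0       0       0       0       0       0       0       0       0       0
 17      -83       0       0       0       0       0       0       0       0       0
 18        0       0       0       0       0       0       0Foo            0       0
 19        0       0       0       0       0  235.35       0       0       0       0
 20        0       0       0       0       0       0       0       0       0       0
                                                                                    
                                                                                    
                                                                                    
                                                                                    
                                                                                    


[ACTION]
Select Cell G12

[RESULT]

G12: 839                                                                            
       A       B       C       D       E       F       G       H       I       J    
------------------------------------------------------------------------------------
  1        0       0       0       0     286       0       0       0       0       0
  2        0       0       0       0       0       0       0       0       0       0
  3        0       0       0       0       0       0       0       0       0       0
  4        0       0       0  371.34       0       0       0       0       0       0
  5        0       0       0       0       0       0       0       0       0       0
  6        0       0       0       0       0       0       0       0       0       0
  7        0       0       0       0     111       0       0       0       0       0
  8        0       0       0       0       0       0       0       0       0       0
  9        0     615       0       0       0       0       0       0       0       0
 10        0       0       0       0       0       0       0       0       0       0
 11        0       0       0       0       0       0       0  386.75       0       0
 12        0       0       0       0       0       0   [839]       0       0     355
 13        0       0       0       0       0       0       0       0       0       0
 14        0       0       0       0       0       0       0       0       0      48
 15        0       0       0       0       0       0       0       0       0Test    
 16        0       0       0       0       0       0       0       0       0       0
 17      -83       0       0       0       0       0       0       0       0       0
 18        0       0       0       0       0       0       0Foo            0       0
 19        0       0       0       0       0  235.35       0       0       0       0
 20        0       0       0       0       0       0       0       0       0       0
                                                                                    
                                                                                    
                                                                                    
                                                                                    
                                                                                    


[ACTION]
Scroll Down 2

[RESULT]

G12: 839                                                                            
       A       B       C       D       E       F       G       H       I       J    
------------------------------------------------------------------------------------
  3        0       0       0       0       0       0       0       0       0       0
  4        0       0       0  371.34       0       0       0       0       0       0
  5        0       0       0       0       0       0       0       0       0       0
  6        0       0       0       0       0       0       0       0       0       0
  7        0       0       0       0     111       0       0       0       0       0
  8        0       0       0       0       0       0       0       0       0       0
  9        0     615       0       0       0       0       0       0       0       0
 10        0       0       0       0       0       0       0       0       0       0
 11        0       0       0       0       0       0       0  386.75       0       0
 12        0       0       0       0       0       0   [839]       0       0     355
 13        0       0       0       0       0       0       0       0       0       0
 14        0       0       0       0       0       0       0       0       0      48
 15        0       0       0       0       0       0       0       0       0Test    
 16        0       0       0       0       0       0       0       0       0       0
 17      -83       0       0       0       0       0       0       0       0       0
 18        0       0       0       0       0       0       0Foo            0       0
 19        0       0       0       0       0  235.35       0       0       0       0
 20        0       0       0       0       0       0       0       0       0       0
                                                                                    
                                                                                    
                                                                                    
                                                                                    
                                                                                    
                                                                                    
                                                                                    


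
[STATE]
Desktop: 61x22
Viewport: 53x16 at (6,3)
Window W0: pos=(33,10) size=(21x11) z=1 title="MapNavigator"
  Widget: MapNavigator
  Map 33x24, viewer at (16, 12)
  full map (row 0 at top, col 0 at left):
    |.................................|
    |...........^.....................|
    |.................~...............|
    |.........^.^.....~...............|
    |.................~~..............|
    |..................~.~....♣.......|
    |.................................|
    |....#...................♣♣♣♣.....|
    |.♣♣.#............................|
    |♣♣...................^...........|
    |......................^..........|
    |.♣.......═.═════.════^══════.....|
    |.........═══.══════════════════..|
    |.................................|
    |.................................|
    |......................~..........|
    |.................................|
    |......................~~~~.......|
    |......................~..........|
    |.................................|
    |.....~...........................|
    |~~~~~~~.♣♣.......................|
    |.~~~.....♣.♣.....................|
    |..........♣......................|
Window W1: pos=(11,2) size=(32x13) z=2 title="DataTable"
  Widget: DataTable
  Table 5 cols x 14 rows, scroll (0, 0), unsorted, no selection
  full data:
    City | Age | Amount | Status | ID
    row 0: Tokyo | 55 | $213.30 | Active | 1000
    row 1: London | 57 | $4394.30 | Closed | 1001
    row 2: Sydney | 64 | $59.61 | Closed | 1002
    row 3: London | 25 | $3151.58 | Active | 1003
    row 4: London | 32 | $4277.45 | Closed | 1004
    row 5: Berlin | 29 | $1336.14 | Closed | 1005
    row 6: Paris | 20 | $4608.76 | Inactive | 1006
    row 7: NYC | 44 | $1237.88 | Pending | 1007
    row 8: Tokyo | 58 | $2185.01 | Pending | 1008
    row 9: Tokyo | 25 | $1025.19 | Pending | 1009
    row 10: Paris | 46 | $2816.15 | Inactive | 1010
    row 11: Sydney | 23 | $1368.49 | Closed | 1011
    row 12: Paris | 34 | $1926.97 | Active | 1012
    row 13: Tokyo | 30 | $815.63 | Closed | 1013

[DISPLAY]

     ┃ DataTable                    ┃                
     ┠──────────────────────────────┨                
     ┃City  │Age│Amount  │Status  │I┃                
     ┃──────┼───┼────────┼────────┼─┃                
     ┃Tokyo │55 │$213.30 │Active  │1┃                
     ┃London│57 │$4394.30│Closed  │1┃                
     ┃Sydney│64 │$59.61  │Closed  │1┃                
     ┃London│25 │$3151.58│Active  │1┃━━━━━━━━━━┓     
     ┃London│32 │$4277.45│Closed  │1┃ator      ┃     
     ┃Berlin│29 │$1336.14│Closed  │1┃──────────┨     
     ┃Paris │20 │$4608.76│Inactive│1┃.....^....┃     
     ┗━━━━━━━━━━━━━━━━━━━━━━━━━━━━━━┛......^...┃     
                           ┃..═.═════.════^════┃     
                           ┃..═══.═══@═════════┃     
                           ┃...................┃     
                           ┃...................┃     


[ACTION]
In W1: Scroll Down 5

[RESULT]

     ┃ DataTable                    ┃                
     ┠──────────────────────────────┨                
     ┃City  │Age│Amount  │Status  │I┃                
     ┃──────┼───┼────────┼────────┼─┃                
     ┃Berlin│29 │$1336.14│Closed  │1┃                
     ┃Paris │20 │$4608.76│Inactive│1┃                
     ┃NYC   │44 │$1237.88│Pending │1┃                
     ┃Tokyo │58 │$2185.01│Pending │1┃━━━━━━━━━━┓     
     ┃Tokyo │25 │$1025.19│Pending │1┃ator      ┃     
     ┃Paris │46 │$2816.15│Inactive│1┃──────────┨     
     ┃Sydney│23 │$1368.49│Closed  │1┃.....^....┃     
     ┗━━━━━━━━━━━━━━━━━━━━━━━━━━━━━━┛......^...┃     
                           ┃..═.═════.════^════┃     
                           ┃..═══.═══@═════════┃     
                           ┃...................┃     
                           ┃...................┃     


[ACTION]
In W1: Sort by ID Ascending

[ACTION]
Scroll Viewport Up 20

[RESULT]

                                                     
                                                     
     ┏━━━━━━━━━━━━━━━━━━━━━━━━━━━━━━┓                
     ┃ DataTable                    ┃                
     ┠──────────────────────────────┨                
     ┃City  │Age│Amount  │Status  │I┃                
     ┃──────┼───┼────────┼────────┼─┃                
     ┃Berlin│29 │$1336.14│Closed  │1┃                
     ┃Paris │20 │$4608.76│Inactive│1┃                
     ┃NYC   │44 │$1237.88│Pending │1┃                
     ┃Tokyo │58 │$2185.01│Pending │1┃━━━━━━━━━━┓     
     ┃Tokyo │25 │$1025.19│Pending │1┃ator      ┃     
     ┃Paris │46 │$2816.15│Inactive│1┃──────────┨     
     ┃Sydney│23 │$1368.49│Closed  │1┃.....^....┃     
     ┗━━━━━━━━━━━━━━━━━━━━━━━━━━━━━━┛......^...┃     
                           ┃..═.═════.════^════┃     


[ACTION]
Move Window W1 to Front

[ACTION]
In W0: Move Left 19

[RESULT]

                                                     
                                                     
     ┏━━━━━━━━━━━━━━━━━━━━━━━━━━━━━━┓                
     ┃ DataTable                    ┃                
     ┠──────────────────────────────┨                
     ┃City  │Age│Amount  │Status  │I┃                
     ┃──────┼───┼────────┼────────┼─┃                
     ┃Berlin│29 │$1336.14│Closed  │1┃                
     ┃Paris │20 │$4608.76│Inactive│1┃                
     ┃NYC   │44 │$1237.88│Pending │1┃                
     ┃Tokyo │58 │$2185.01│Pending │1┃━━━━━━━━━━┓     
     ┃Tokyo │25 │$1025.19│Pending │1┃ator      ┃     
     ┃Paris │46 │$2816.15│Inactive│1┃──────────┨     
     ┃Sydney│23 │$1368.49│Closed  │1┃♣♣........┃     
     ┗━━━━━━━━━━━━━━━━━━━━━━━━━━━━━━┛..........┃     
                           ┃         .♣.......═┃     


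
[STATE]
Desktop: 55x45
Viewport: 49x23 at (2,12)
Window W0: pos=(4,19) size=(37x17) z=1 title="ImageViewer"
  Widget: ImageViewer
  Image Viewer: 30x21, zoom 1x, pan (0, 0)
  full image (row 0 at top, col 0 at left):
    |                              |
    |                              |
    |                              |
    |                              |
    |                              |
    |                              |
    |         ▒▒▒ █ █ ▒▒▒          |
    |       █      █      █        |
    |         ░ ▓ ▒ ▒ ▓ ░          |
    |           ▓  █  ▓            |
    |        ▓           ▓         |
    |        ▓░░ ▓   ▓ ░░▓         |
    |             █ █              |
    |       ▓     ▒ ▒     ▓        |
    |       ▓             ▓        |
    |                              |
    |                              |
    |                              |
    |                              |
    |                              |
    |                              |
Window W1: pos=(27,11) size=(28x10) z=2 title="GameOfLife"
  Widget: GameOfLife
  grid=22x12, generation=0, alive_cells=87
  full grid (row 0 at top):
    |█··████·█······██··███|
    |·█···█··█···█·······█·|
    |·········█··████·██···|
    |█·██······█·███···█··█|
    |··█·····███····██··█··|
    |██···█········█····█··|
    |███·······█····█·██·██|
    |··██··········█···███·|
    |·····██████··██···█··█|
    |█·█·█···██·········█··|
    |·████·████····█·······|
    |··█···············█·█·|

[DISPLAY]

                         ┃ GameOfLife            
                         ┠───────────────────────
                         ┃Gen: 0                 
                         ┃█·██······█·███···█··█ 
                         ┃··█·····███····██··█·· 
                         ┃██···█········█····█·· 
                         ┃███·······█····█·██·██ 
  ┏━━━━━━━━━━━━━━━━━━━━━━┃··██··········█···███· 
  ┃ ImageViewer          ┗━━━━━━━━━━━━━━━━━━━━━━━
  ┠───────────────────────────────────┨          
  ┃                                   ┃          
  ┃                                   ┃          
  ┃                                   ┃          
  ┃                                   ┃          
  ┃                                   ┃          
  ┃                                   ┃          
  ┃         ▒▒▒ █ █ ▒▒▒               ┃          
  ┃       █      █      █             ┃          
  ┃         ░ ▓ ▒ ▒ ▓ ░               ┃          
  ┃           ▓  █  ▓                 ┃          
  ┃        ▓           ▓              ┃          
  ┃        ▓░░ ▓   ▓ ░░▓              ┃          
  ┃             █ █                   ┃          


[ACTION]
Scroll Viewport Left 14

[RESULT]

                           ┃ GameOfLife          
                           ┠─────────────────────
                           ┃Gen: 0               
                           ┃█·██······█·███···█··
                           ┃··█·····███····██··█·
                           ┃██···█········█····█·
                           ┃███·······█····█·██·█
    ┏━━━━━━━━━━━━━━━━━━━━━━┃··██··········█···███
    ┃ ImageViewer          ┗━━━━━━━━━━━━━━━━━━━━━
    ┠───────────────────────────────────┨        
    ┃                                   ┃        
    ┃                                   ┃        
    ┃                                   ┃        
    ┃                                   ┃        
    ┃                                   ┃        
    ┃                                   ┃        
    ┃         ▒▒▒ █ █ ▒▒▒               ┃        
    ┃       █      █      █             ┃        
    ┃         ░ ▓ ▒ ▒ ▓ ░               ┃        
    ┃           ▓  █  ▓                 ┃        
    ┃        ▓           ▓              ┃        
    ┃        ▓░░ ▓   ▓ ░░▓              ┃        
    ┃             █ █                   ┃        


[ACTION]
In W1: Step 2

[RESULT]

                           ┃ GameOfLife          
                           ┠─────────────────────
                           ┃Gen: 2               
                           ┃█·······█·······█····
                           ┃█··█·············█··█
                           ┃█·██·····███··█··█·█·
                           ┃·███···█·█········█··
    ┏━━━━━━━━━━━━━━━━━━━━━━┃········██······█····
    ┃ ImageViewer          ┗━━━━━━━━━━━━━━━━━━━━━
    ┠───────────────────────────────────┨        
    ┃                                   ┃        
    ┃                                   ┃        
    ┃                                   ┃        
    ┃                                   ┃        
    ┃                                   ┃        
    ┃                                   ┃        
    ┃         ▒▒▒ █ █ ▒▒▒               ┃        
    ┃       █      █      █             ┃        
    ┃         ░ ▓ ▒ ▒ ▓ ░               ┃        
    ┃           ▓  █  ▓                 ┃        
    ┃        ▓           ▓              ┃        
    ┃        ▓░░ ▓   ▓ ░░▓              ┃        
    ┃             █ █                   ┃        


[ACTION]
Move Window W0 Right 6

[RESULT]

                           ┃ GameOfLife          
                           ┠─────────────────────
                           ┃Gen: 2               
                           ┃█·······█·······█····
                           ┃█··█·············█··█
                           ┃█·██·····███··█··█·█·
                           ┃·███···█·█········█··
          ┏━━━━━━━━━━━━━━━━┃········██······█····
          ┃ ImageViewer    ┗━━━━━━━━━━━━━━━━━━━━━
          ┠───────────────────────────────────┨  
          ┃                                   ┃  
          ┃                                   ┃  
          ┃                                   ┃  
          ┃                                   ┃  
          ┃                                   ┃  
          ┃                                   ┃  
          ┃         ▒▒▒ █ █ ▒▒▒               ┃  
          ┃       █      █      █             ┃  
          ┃         ░ ▓ ▒ ▒ ▓ ░               ┃  
          ┃           ▓  █  ▓                 ┃  
          ┃        ▓           ▓              ┃  
          ┃        ▓░░ ▓   ▓ ░░▓              ┃  
          ┃             █ █                   ┃  


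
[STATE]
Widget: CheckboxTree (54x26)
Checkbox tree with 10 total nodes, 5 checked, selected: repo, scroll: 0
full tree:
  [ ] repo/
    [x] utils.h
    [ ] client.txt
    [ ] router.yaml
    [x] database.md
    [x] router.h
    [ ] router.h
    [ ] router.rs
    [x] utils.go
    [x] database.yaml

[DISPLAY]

>[-] repo/                                            
   [x] utils.h                                        
   [ ] client.txt                                     
   [ ] router.yaml                                    
   [x] database.md                                    
   [x] router.h                                       
   [ ] router.h                                       
   [ ] router.rs                                      
   [x] utils.go                                       
   [x] database.yaml                                  
                                                      
                                                      
                                                      
                                                      
                                                      
                                                      
                                                      
                                                      
                                                      
                                                      
                                                      
                                                      
                                                      
                                                      
                                                      
                                                      


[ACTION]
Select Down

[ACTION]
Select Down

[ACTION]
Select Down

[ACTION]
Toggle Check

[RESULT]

 [-] repo/                                            
   [x] utils.h                                        
   [ ] client.txt                                     
>  [x] router.yaml                                    
   [x] database.md                                    
   [x] router.h                                       
   [ ] router.h                                       
   [ ] router.rs                                      
   [x] utils.go                                       
   [x] database.yaml                                  
                                                      
                                                      
                                                      
                                                      
                                                      
                                                      
                                                      
                                                      
                                                      
                                                      
                                                      
                                                      
                                                      
                                                      
                                                      
                                                      


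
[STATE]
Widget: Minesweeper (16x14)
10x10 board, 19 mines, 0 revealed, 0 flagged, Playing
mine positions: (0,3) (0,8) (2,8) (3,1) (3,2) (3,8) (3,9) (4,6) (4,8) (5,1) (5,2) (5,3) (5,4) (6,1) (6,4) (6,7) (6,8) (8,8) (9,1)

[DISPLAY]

■■■■■■■■■■      
■■■■■■■■■■      
■■■■■■■■■■      
■■■■■■■■■■      
■■■■■■■■■■      
■■■■■■■■■■      
■■■■■■■■■■      
■■■■■■■■■■      
■■■■■■■■■■      
■■■■■■■■■■      
                
                
                
                


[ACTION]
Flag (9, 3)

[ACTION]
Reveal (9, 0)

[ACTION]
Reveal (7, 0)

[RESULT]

■■■■■■■■■■      
■■■■■■■■■■      
■■■■■■■■■■      
■■■■■■■■■■      
■■■■■■■■■■      
■■■■■■■■■■      
■■■■■■■■■■      
1■■■■■■■■■      
■■■■■■■■■■      
1■■⚑■■■■■■      
                
                
                
                


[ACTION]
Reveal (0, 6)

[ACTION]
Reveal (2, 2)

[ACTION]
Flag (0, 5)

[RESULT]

■■■■1  1■■      
■■■11  2■■      
■■21   2■■      
■■■1 114■■      
■■■422■■■■      
■■■■■■■■■■      
■■■■■■■■■■      
1■■■■■■■■■      
■■■■■■■■■■      
1■■⚑■■■■■■      
                
                
                
                


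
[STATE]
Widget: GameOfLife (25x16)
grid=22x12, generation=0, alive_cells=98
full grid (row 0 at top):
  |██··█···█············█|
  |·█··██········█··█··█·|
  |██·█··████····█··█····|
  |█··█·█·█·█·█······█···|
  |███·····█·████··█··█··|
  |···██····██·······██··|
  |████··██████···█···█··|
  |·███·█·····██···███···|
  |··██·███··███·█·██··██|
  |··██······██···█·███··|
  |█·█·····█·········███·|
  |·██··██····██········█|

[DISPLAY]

Gen: 0                   
██··█···█············█   
·█··██········█··█··█·   
██·█··████····█··█····   
█··█·█·█·█·█······█···   
███·····█·████··█··█··   
···██····██·······██··   
████··██████···█···█··   
·███·█·····██···███···   
··██·███··███·█·██··██   
··██······██···█·███··   
█·█·····█·········███·   
·██··██····██········█   
                         
                         
                         


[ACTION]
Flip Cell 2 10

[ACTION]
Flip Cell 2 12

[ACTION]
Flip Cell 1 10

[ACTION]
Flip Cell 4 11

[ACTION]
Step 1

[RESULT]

Gen: 1                   
██··██················   
···████···██·█········   
██·█···█·····█···██···   
···██············██···   
███·····█···█····█·█··   
····█·······█·····███·   
█····████···█···█··█··   
█····█·······█····███·   
·····██······█······█·   
····█·██·██·█··█·····█   
··········█·█····█··█·   
·██················██·   
                         
                         
                         


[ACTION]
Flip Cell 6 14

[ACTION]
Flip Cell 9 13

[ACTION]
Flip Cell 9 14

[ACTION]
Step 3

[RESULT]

Gen: 4                   
······█···············   
·····██···············   
··█··············██···   
·█··············█···█·   
·█···█·········█····█·   
·█·██···············█·   
··█·█······█·█··█·····   
···██······███·····██·   
····██···████·······█·   
·····█················   
·······██·█···········   
·········█············   
                         
                         
                         


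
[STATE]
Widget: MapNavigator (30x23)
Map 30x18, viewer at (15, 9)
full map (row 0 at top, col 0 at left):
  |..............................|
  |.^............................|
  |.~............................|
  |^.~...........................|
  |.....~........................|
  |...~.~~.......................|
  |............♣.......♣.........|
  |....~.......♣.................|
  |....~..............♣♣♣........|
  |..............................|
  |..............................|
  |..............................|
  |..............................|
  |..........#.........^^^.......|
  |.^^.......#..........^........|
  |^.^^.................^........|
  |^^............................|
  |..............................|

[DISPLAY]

                              
                              
..............................
.^............................
.~............................
^.~...........................
.....~........................
...~.~~.......................
............♣.......♣.........
....~.......♣.................
....~..............♣♣♣........
...............@..............
..............................
..............................
..............................
..........#.........^^^.......
.^^.......#..........^........
^.^^.................^........
^^............................
..............................
                              
                              
                              


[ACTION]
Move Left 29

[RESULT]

                              
                              
               ...............
               .^.............
               .~.............
               ^.~............
               .....~.........
               ...~.~~........
               ............♣..
               ....~.......♣..
               ....~..........
               @..............
               ...............
               ...............
               ...............
               ..........#....
               .^^.......#....
               ^.^^...........
               ^^.............
               ...............
                              
                              
                              


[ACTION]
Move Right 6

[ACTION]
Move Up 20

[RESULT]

                              
                              
                              
                              
                              
                              
                              
                              
                              
                              
                              
         ......@..............
         .^...................
         .~...................
         ^.~..................
         .....~...............
         ...~.~~..............
         ............♣.......♣
         ....~.......♣........
         ....~..............♣♣
         .....................
         .....................
         .....................


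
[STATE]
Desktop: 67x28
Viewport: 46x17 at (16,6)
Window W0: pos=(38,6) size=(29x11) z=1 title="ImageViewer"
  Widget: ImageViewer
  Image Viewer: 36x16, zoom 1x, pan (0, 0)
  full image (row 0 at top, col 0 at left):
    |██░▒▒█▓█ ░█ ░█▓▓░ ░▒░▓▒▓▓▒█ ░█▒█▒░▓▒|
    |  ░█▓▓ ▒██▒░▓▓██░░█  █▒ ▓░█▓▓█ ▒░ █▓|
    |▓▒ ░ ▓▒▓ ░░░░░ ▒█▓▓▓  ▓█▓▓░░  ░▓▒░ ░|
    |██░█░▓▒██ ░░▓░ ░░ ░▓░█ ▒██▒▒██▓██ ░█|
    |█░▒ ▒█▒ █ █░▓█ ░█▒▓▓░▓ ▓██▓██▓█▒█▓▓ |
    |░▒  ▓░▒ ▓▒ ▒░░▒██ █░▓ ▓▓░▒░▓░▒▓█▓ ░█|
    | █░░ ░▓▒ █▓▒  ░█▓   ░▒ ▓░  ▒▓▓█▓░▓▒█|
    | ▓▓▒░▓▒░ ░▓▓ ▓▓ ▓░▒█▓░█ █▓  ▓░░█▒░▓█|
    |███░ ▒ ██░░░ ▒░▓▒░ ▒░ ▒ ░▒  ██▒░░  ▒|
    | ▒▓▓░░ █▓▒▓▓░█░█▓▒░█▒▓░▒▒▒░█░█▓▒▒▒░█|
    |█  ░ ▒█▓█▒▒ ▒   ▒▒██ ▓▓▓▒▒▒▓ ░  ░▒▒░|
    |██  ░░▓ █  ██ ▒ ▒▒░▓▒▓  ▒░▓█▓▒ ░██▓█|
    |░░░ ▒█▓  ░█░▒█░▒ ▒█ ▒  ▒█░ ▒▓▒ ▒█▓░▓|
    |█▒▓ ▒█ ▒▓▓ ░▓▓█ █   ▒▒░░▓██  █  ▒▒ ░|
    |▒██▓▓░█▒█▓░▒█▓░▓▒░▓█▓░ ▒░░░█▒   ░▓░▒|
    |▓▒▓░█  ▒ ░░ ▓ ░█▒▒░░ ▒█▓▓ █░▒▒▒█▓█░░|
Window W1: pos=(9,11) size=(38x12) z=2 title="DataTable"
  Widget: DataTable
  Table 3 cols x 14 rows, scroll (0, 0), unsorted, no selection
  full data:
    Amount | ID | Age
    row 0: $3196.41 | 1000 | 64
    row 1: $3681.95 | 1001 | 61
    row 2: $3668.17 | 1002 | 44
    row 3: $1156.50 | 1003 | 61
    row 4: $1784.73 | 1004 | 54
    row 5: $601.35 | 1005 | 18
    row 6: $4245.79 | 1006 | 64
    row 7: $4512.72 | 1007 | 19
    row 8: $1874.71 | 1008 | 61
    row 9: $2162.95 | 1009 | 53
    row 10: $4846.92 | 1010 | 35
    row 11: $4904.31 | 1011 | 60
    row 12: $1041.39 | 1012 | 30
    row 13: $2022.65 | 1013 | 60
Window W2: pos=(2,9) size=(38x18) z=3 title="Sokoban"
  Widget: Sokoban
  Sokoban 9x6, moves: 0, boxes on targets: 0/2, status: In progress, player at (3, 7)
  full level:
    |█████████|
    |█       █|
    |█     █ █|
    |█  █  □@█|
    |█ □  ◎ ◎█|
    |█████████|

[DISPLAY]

                      ┏━━━━━━━━━━━━━━━━━━━━━━━
                      ┃ ImageViewer           
                      ┠───────────────────────
━━━━━━━━━━━━━━━━━━━━━━━┓█░▒▒█▓█ ░█ ░█▓▓░ ░▒░▓▒
                       ┃ ░█▓▓ ▒██▒░▓▓██░░█  █▒
───────────────────────┨━━━━━━┓ ░░░░░ ▒█▓▓▓  ▓
                       ┃      ┃█ ░░▓░ ░░ ░▓░█ 
                       ┃──────┨█ █░▓█ ░█▒▓▓░▓ 
                       ┃      ┃▓▒ ▒░░▒██ █░▓ ▓
                       ┃      ┃ █▓▒  ░█▓   ░▒ 
                       ┃      ┃━━━━━━━━━━━━━━━
                       ┃      ┃               
                       ┃      ┃               
                       ┃      ┃               
                       ┃      ┃               
                       ┃      ┃               
                       ┃━━━━━━┛               


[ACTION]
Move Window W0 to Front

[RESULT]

                      ┏━━━━━━━━━━━━━━━━━━━━━━━
                      ┃ ImageViewer           
                      ┠───────────────────────
━━━━━━━━━━━━━━━━━━━━━━┃██░▒▒█▓█ ░█ ░█▓▓░ ░▒░▓▒
                      ┃  ░█▓▓ ▒██▒░▓▓██░░█  █▒
──────────────────────┃▓▒ ░ ▓▒▓ ░░░░░ ▒█▓▓▓  ▓
                      ┃██░█░▓▒██ ░░▓░ ░░ ░▓░█ 
                      ┃█░▒ ▒█▒ █ █░▓█ ░█▒▓▓░▓ 
                      ┃░▒  ▓░▒ ▓▒ ▒░░▒██ █░▓ ▓
                      ┃ █░░ ░▓▒ █▓▒  ░█▓   ░▒ 
                      ┗━━━━━━━━━━━━━━━━━━━━━━━
                       ┃      ┃               
                       ┃      ┃               
                       ┃      ┃               
                       ┃      ┃               
                       ┃      ┃               
                       ┃━━━━━━┛               


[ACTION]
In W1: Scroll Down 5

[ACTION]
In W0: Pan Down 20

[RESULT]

                      ┏━━━━━━━━━━━━━━━━━━━━━━━
                      ┃ ImageViewer           
                      ┠───────────────────────
━━━━━━━━━━━━━━━━━━━━━━┃                       
                      ┃                       
──────────────────────┃                       
                      ┃                       
                      ┃                       
                      ┃                       
                      ┃                       
                      ┗━━━━━━━━━━━━━━━━━━━━━━━
                       ┃      ┃               
                       ┃      ┃               
                       ┃      ┃               
                       ┃      ┃               
                       ┃      ┃               
                       ┃━━━━━━┛               
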